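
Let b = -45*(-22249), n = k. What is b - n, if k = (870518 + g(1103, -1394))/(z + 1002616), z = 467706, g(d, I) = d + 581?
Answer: 736046432904/735161 ≈ 1.0012e+6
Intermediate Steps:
g(d, I) = 581 + d
k = 436101/735161 (k = (870518 + (581 + 1103))/(467706 + 1002616) = (870518 + 1684)/1470322 = 872202*(1/1470322) = 436101/735161 ≈ 0.59320)
n = 436101/735161 ≈ 0.59320
b = 1001205
b - n = 1001205 - 1*436101/735161 = 1001205 - 436101/735161 = 736046432904/735161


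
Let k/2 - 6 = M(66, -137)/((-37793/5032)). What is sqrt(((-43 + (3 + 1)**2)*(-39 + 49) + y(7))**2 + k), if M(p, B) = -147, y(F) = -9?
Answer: sqrt(2270493791709)/5399 ≈ 279.09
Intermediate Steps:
k = 276132/5399 (k = 12 + 2*(-147/((-37793/5032))) = 12 + 2*(-147/((-37793*1/5032))) = 12 + 2*(-147/(-37793/5032)) = 12 + 2*(-147*(-5032/37793)) = 12 + 2*(105672/5399) = 12 + 211344/5399 = 276132/5399 ≈ 51.145)
sqrt(((-43 + (3 + 1)**2)*(-39 + 49) + y(7))**2 + k) = sqrt(((-43 + (3 + 1)**2)*(-39 + 49) - 9)**2 + 276132/5399) = sqrt(((-43 + 4**2)*10 - 9)**2 + 276132/5399) = sqrt(((-43 + 16)*10 - 9)**2 + 276132/5399) = sqrt((-27*10 - 9)**2 + 276132/5399) = sqrt((-270 - 9)**2 + 276132/5399) = sqrt((-279)**2 + 276132/5399) = sqrt(77841 + 276132/5399) = sqrt(420539691/5399) = sqrt(2270493791709)/5399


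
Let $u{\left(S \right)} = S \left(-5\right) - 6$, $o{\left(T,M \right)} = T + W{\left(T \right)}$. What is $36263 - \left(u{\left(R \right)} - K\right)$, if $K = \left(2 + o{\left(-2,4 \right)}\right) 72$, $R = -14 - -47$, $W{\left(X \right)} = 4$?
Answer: $36722$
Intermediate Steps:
$o{\left(T,M \right)} = 4 + T$ ($o{\left(T,M \right)} = T + 4 = 4 + T$)
$R = 33$ ($R = -14 + 47 = 33$)
$u{\left(S \right)} = -6 - 5 S$ ($u{\left(S \right)} = - 5 S - 6 = -6 - 5 S$)
$K = 288$ ($K = \left(2 + \left(4 - 2\right)\right) 72 = \left(2 + 2\right) 72 = 4 \cdot 72 = 288$)
$36263 - \left(u{\left(R \right)} - K\right) = 36263 - \left(\left(-6 - 165\right) - 288\right) = 36263 - \left(-171 - 288\right) = 36263 - -459 = 36263 + 459 = 36722$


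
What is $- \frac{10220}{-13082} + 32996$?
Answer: $\frac{215831946}{6541} \approx 32997.0$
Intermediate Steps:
$- \frac{10220}{-13082} + 32996 = \left(-10220\right) \left(- \frac{1}{13082}\right) + 32996 = \frac{5110}{6541} + 32996 = \frac{215831946}{6541}$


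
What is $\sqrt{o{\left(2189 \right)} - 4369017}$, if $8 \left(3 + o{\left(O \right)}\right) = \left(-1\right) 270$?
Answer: $\frac{i \sqrt{17476215}}{2} \approx 2090.2 i$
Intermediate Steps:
$o{\left(O \right)} = - \frac{147}{4}$ ($o{\left(O \right)} = -3 + \frac{\left(-1\right) 270}{8} = -3 + \frac{1}{8} \left(-270\right) = -3 - \frac{135}{4} = - \frac{147}{4}$)
$\sqrt{o{\left(2189 \right)} - 4369017} = \sqrt{- \frac{147}{4} - 4369017} = \sqrt{- \frac{17476215}{4}} = \frac{i \sqrt{17476215}}{2}$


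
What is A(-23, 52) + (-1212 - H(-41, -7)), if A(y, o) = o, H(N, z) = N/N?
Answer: -1161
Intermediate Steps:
H(N, z) = 1
A(-23, 52) + (-1212 - H(-41, -7)) = 52 + (-1212 - 1*1) = 52 + (-1212 - 1) = 52 - 1213 = -1161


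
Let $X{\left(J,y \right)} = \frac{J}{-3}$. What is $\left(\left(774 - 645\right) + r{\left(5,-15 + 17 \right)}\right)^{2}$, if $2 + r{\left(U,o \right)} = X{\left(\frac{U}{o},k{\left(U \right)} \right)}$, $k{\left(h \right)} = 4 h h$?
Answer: $\frac{573049}{36} \approx 15918.0$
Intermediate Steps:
$k{\left(h \right)} = 4 h^{2}$
$X{\left(J,y \right)} = - \frac{J}{3}$ ($X{\left(J,y \right)} = J \left(- \frac{1}{3}\right) = - \frac{J}{3}$)
$r{\left(U,o \right)} = -2 - \frac{U}{3 o}$ ($r{\left(U,o \right)} = -2 - \frac{U \frac{1}{o}}{3} = -2 - \frac{U}{3 o}$)
$\left(\left(774 - 645\right) + r{\left(5,-15 + 17 \right)}\right)^{2} = \left(\left(774 - 645\right) - \left(2 + \frac{5}{3 \left(-15 + 17\right)}\right)\right)^{2} = \left(129 - \left(2 + \frac{5}{3 \cdot 2}\right)\right)^{2} = \left(129 - \left(2 + \frac{5}{3} \cdot \frac{1}{2}\right)\right)^{2} = \left(129 - \frac{17}{6}\right)^{2} = \left(\frac{757}{6}\right)^{2} = \frac{573049}{36}$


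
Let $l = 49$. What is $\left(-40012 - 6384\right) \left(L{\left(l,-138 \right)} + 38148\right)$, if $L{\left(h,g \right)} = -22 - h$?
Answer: $-1766620492$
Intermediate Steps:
$\left(-40012 - 6384\right) \left(L{\left(l,-138 \right)} + 38148\right) = \left(-40012 - 6384\right) \left(\left(-22 - 49\right) + 38148\right) = - 46396 \left(\left(-22 - 49\right) + 38148\right) = - 46396 \left(-71 + 38148\right) = \left(-46396\right) 38077 = -1766620492$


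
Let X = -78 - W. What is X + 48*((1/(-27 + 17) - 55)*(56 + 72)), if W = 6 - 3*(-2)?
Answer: -1693122/5 ≈ -3.3862e+5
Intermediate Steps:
W = 12 (W = 6 + 6 = 12)
X = -90 (X = -78 - 1*12 = -78 - 12 = -90)
X + 48*((1/(-27 + 17) - 55)*(56 + 72)) = -90 + 48*((1/(-27 + 17) - 55)*(56 + 72)) = -90 + 48*((1/(-10) - 55)*128) = -90 + 48*((-⅒ - 55)*128) = -90 + 48*(-551/10*128) = -90 + 48*(-35264/5) = -90 - 1692672/5 = -1693122/5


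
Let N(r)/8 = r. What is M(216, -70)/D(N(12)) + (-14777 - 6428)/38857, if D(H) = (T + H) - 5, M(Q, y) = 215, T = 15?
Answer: 6106525/4118842 ≈ 1.4826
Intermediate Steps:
N(r) = 8*r
D(H) = 10 + H (D(H) = (15 + H) - 5 = 10 + H)
M(216, -70)/D(N(12)) + (-14777 - 6428)/38857 = 215/(10 + 8*12) + (-14777 - 6428)/38857 = 215/(10 + 96) - 21205*1/38857 = 215/106 - 21205/38857 = 6106525/4118842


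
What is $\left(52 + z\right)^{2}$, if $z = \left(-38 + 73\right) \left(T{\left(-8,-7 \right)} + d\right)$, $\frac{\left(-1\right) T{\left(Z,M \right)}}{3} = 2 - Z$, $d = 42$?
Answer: $222784$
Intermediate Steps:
$T{\left(Z,M \right)} = -6 + 3 Z$ ($T{\left(Z,M \right)} = - 3 \left(2 - Z\right) = -6 + 3 Z$)
$z = 420$ ($z = \left(-38 + 73\right) \left(\left(-6 + 3 \left(-8\right)\right) + 42\right) = 35 \left(\left(-6 - 24\right) + 42\right) = 35 \left(-30 + 42\right) = 35 \cdot 12 = 420$)
$\left(52 + z\right)^{2} = \left(52 + 420\right)^{2} = 472^{2} = 222784$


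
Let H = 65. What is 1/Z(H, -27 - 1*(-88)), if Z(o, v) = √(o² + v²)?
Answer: √7946/7946 ≈ 0.011218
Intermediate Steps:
1/Z(H, -27 - 1*(-88)) = 1/(√(65² + (-27 - 1*(-88))²)) = 1/(√(4225 + (-27 + 88)²)) = 1/(√(4225 + 61²)) = 1/(√(4225 + 3721)) = 1/(√7946) = √7946/7946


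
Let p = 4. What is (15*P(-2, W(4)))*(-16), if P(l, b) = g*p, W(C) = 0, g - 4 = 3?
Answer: -6720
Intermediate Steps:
g = 7 (g = 4 + 3 = 7)
P(l, b) = 28 (P(l, b) = 7*4 = 28)
(15*P(-2, W(4)))*(-16) = (15*28)*(-16) = 420*(-16) = -6720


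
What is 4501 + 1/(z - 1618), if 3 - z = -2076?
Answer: 2074962/461 ≈ 4501.0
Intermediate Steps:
z = 2079 (z = 3 - 1*(-2076) = 3 + 2076 = 2079)
4501 + 1/(z - 1618) = 4501 + 1/(2079 - 1618) = 4501 + 1/461 = 2074962/461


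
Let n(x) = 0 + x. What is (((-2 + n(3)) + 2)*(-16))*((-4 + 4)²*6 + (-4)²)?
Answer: -768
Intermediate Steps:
n(x) = x
(((-2 + n(3)) + 2)*(-16))*((-4 + 4)²*6 + (-4)²) = (((-2 + 3) + 2)*(-16))*((-4 + 4)²*6 + (-4)²) = ((1 + 2)*(-16))*(0²*6 + 16) = (3*(-16))*(0*6 + 16) = -48*(0 + 16) = -48*16 = -768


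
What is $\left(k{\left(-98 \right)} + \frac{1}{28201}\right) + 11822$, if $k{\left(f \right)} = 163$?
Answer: $\frac{337988986}{28201} \approx 11985.0$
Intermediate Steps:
$\left(k{\left(-98 \right)} + \frac{1}{28201}\right) + 11822 = \left(163 + \frac{1}{28201}\right) + 11822 = \frac{4596764}{28201} + 11822 = \frac{337988986}{28201}$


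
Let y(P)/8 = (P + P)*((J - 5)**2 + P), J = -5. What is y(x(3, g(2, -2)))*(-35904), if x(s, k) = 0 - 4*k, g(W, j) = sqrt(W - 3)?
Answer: 9191424 + 229785600*I ≈ 9.1914e+6 + 2.2979e+8*I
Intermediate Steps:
g(W, j) = sqrt(-3 + W)
x(s, k) = -4*k
y(P) = 16*P*(100 + P) (y(P) = 8*((P + P)*((-5 - 5)**2 + P)) = 8*((2*P)*((-10)**2 + P)) = 8*((2*P)*(100 + P)) = 8*(2*P*(100 + P)) = 16*P*(100 + P))
y(x(3, g(2, -2)))*(-35904) = (16*(-4*sqrt(-3 + 2))*(100 - 4*sqrt(-3 + 2)))*(-35904) = (16*(-4*I)*(100 - 4*I))*(-35904) = -64*I*(100 - 4*I)*(-35904) = 2297856*I*(100 - 4*I)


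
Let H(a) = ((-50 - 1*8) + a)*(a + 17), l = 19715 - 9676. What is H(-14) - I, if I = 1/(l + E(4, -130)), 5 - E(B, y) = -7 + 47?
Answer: -2160865/10004 ≈ -216.00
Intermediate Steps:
E(B, y) = -35 (E(B, y) = 5 - (-7 + 47) = 5 - 1*40 = 5 - 40 = -35)
l = 10039
H(a) = (-58 + a)*(17 + a) (H(a) = ((-50 - 8) + a)*(17 + a) = (-58 + a)*(17 + a))
I = 1/10004 (I = 1/(10039 - 35) = 1/10004 ≈ 9.9960e-5)
H(-14) - I = (-986 + (-14)**2 - 41*(-14)) - 1*1/10004 = (-986 + 196 + 574) - 1/10004 = -216 - 1/10004 = -2160865/10004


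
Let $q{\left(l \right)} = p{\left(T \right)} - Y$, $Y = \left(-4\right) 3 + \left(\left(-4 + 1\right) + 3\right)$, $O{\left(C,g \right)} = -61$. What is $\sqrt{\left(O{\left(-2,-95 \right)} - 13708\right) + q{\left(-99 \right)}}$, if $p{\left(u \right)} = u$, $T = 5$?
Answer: $6 i \sqrt{382} \approx 117.27 i$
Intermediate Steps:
$Y = -12$ ($Y = -12 + \left(-3 + 3\right) = -12 + 0 = -12$)
$q{\left(l \right)} = 17$ ($q{\left(l \right)} = 5 - -12 = 5 + 12 = 17$)
$\sqrt{\left(O{\left(-2,-95 \right)} - 13708\right) + q{\left(-99 \right)}} = \sqrt{\left(-61 - 13708\right) + 17} = \sqrt{-13769 + 17} = \sqrt{-13752} = 6 i \sqrt{382}$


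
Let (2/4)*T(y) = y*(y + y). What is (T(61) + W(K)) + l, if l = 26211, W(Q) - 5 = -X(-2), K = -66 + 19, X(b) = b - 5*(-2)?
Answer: 41092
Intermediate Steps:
X(b) = 10 + b (X(b) = b + 10 = 10 + b)
T(y) = 4*y² (T(y) = 2*(y*(y + y)) = 2*(y*(2*y)) = 2*(2*y²) = 4*y²)
K = -47
W(Q) = -3 (W(Q) = 5 - (10 - 2) = 5 - 1*8 = 5 - 8 = -3)
(T(61) + W(K)) + l = (4*61² - 3) + 26211 = (4*3721 - 3) + 26211 = (14884 - 3) + 26211 = 14881 + 26211 = 41092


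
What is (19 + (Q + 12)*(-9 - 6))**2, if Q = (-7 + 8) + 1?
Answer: 36481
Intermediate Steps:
Q = 2 (Q = 1 + 1 = 2)
(19 + (Q + 12)*(-9 - 6))**2 = (19 + (2 + 12)*(-9 - 6))**2 = (19 + 14*(-15))**2 = (19 - 210)**2 = (-191)**2 = 36481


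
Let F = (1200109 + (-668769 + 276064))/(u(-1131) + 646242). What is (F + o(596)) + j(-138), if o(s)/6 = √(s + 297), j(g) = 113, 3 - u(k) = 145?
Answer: 1419552/12425 + 6*√893 ≈ 293.55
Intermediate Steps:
u(k) = -142 (u(k) = 3 - 1*145 = 3 - 145 = -142)
o(s) = 6*√(297 + s) (o(s) = 6*√(s + 297) = 6*√(297 + s))
F = 15527/12425 (F = (1200109 + (-668769 + 276064))/(-142 + 646242) = (1200109 - 392705)/646100 = 807404*(1/646100) = 15527/12425 ≈ 1.2497)
(F + o(596)) + j(-138) = (15527/12425 + 6*√(297 + 596)) + 113 = (15527/12425 + 6*√893) + 113 = 1419552/12425 + 6*√893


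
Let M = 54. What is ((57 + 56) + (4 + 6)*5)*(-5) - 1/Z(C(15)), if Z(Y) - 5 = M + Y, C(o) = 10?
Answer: -56236/69 ≈ -815.01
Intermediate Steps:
Z(Y) = 59 + Y (Z(Y) = 5 + (54 + Y) = 59 + Y)
((57 + 56) + (4 + 6)*5)*(-5) - 1/Z(C(15)) = ((57 + 56) + (4 + 6)*5)*(-5) - 1/(59 + 10) = (113 + 10*5)*(-5) - 1/69 = (113 + 50)*(-5) - 1*1/69 = 163*(-5) - 1/69 = -815 - 1/69 = -56236/69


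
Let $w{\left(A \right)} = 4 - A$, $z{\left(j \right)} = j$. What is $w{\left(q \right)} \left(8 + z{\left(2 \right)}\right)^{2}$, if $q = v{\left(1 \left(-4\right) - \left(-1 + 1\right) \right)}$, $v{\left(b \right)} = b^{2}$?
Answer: $-1200$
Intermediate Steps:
$q = 16$ ($q = \left(1 \left(-4\right) - \left(-1 + 1\right)\right)^{2} = \left(-4 - 0\right)^{2} = \left(-4 + 0\right)^{2} = \left(-4\right)^{2} = 16$)
$w{\left(q \right)} \left(8 + z{\left(2 \right)}\right)^{2} = \left(4 - 16\right) \left(8 + 2\right)^{2} = \left(4 - 16\right) 10^{2} = \left(-12\right) 100 = -1200$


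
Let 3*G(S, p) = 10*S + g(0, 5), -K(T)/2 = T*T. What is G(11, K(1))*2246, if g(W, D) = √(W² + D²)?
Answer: 258290/3 ≈ 86097.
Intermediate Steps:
K(T) = -2*T² (K(T) = -2*T*T = -2*T²)
g(W, D) = √(D² + W²)
G(S, p) = 5/3 + 10*S/3 (G(S, p) = (10*S + √(5² + 0²))/3 = (10*S + √(25 + 0))/3 = (10*S + √25)/3 = (10*S + 5)/3 = (5 + 10*S)/3 = 5/3 + 10*S/3)
G(11, K(1))*2246 = (5/3 + (10/3)*11)*2246 = (5/3 + 110/3)*2246 = (115/3)*2246 = 258290/3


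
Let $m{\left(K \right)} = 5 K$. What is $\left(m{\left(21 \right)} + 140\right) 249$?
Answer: $61005$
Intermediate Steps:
$\left(m{\left(21 \right)} + 140\right) 249 = \left(5 \cdot 21 + 140\right) 249 = \left(105 + 140\right) 249 = 245 \cdot 249 = 61005$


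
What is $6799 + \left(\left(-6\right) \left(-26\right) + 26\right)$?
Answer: $6981$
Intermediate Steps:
$6799 + \left(\left(-6\right) \left(-26\right) + 26\right) = 6799 + \left(156 + 26\right) = 6799 + 182 = 6981$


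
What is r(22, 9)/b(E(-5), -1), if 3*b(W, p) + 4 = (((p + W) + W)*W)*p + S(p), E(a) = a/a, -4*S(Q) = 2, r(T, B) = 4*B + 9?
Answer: -270/11 ≈ -24.545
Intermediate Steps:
r(T, B) = 9 + 4*B
S(Q) = -½ (S(Q) = -¼*2 = -½)
E(a) = 1
b(W, p) = -3/2 + W*p*(p + 2*W)/3 (b(W, p) = -4/3 + ((((p + W) + W)*W)*p - ½)/3 = -4/3 + ((((W + p) + W)*W)*p - ½)/3 = -4/3 + (((p + 2*W)*W)*p - ½)/3 = -4/3 + ((W*(p + 2*W))*p - ½)/3 = -4/3 + (W*p*(p + 2*W) - ½)/3 = -4/3 + (-½ + W*p*(p + 2*W))/3 = -4/3 + (-⅙ + W*p*(p + 2*W)/3) = -3/2 + W*p*(p + 2*W)/3)
r(22, 9)/b(E(-5), -1) = (9 + 4*9)/(-3/2 + (⅓)*1*(-1)² + (⅔)*(-1)*1²) = (9 + 36)/(-3/2 + (⅓)*1*1 + (⅔)*(-1)*1) = 45/(-3/2 + ⅓ - ⅔) = 45/(-11/6) = 45*(-6/11) = -270/11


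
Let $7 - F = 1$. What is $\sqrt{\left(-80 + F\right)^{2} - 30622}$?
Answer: $3 i \sqrt{2794} \approx 158.57 i$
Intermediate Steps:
$F = 6$ ($F = 7 - 1 = 6$)
$\sqrt{\left(-80 + F\right)^{2} - 30622} = \sqrt{\left(-80 + 6\right)^{2} - 30622} = \sqrt{\left(-74\right)^{2} - 30622} = \sqrt{5476 - 30622} = \sqrt{-25146} = 3 i \sqrt{2794}$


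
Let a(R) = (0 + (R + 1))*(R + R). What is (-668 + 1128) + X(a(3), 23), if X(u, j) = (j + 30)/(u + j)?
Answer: 21673/47 ≈ 461.13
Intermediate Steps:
a(R) = 2*R*(1 + R) (a(R) = (0 + (1 + R))*(2*R) = (1 + R)*(2*R) = 2*R*(1 + R))
X(u, j) = (30 + j)/(j + u)
(-668 + 1128) + X(a(3), 23) = (-668 + 1128) + (30 + 23)/(23 + 2*3*(1 + 3)) = 460 + 53/(23 + 2*3*4) = 460 + 53/(23 + 24) = 460 + 53/47 = 21673/47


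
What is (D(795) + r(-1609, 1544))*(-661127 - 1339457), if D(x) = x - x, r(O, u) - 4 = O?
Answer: 3210937320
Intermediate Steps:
r(O, u) = 4 + O
D(x) = 0
(D(795) + r(-1609, 1544))*(-661127 - 1339457) = (0 + (4 - 1609))*(-661127 - 1339457) = (0 - 1605)*(-2000584) = -1605*(-2000584) = 3210937320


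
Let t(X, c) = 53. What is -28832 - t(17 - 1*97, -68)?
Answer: -28885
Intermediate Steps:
-28832 - t(17 - 1*97, -68) = -28832 - 1*53 = -28832 - 53 = -28885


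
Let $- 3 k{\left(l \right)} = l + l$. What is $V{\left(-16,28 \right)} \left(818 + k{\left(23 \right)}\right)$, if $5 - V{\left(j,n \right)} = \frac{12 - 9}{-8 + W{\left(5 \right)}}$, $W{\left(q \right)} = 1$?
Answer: $\frac{13072}{3} \approx 4357.3$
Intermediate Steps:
$k{\left(l \right)} = - \frac{2 l}{3}$ ($k{\left(l \right)} = - \frac{l + l}{3} = - \frac{2 l}{3}$)
$V{\left(j,n \right)} = \frac{38}{7}$ ($V{\left(j,n \right)} = 5 - \frac{12 - 9}{-8 + 1} = 5 - \frac{3}{-7} = 5 - 3 \left(- \frac{1}{7}\right) = 5 - - \frac{3}{7} = 5 + \frac{3}{7} = \frac{38}{7}$)
$V{\left(-16,28 \right)} \left(818 + k{\left(23 \right)}\right) = \frac{38 \left(818 - \frac{46}{3}\right)}{7} = \frac{38}{7} \cdot \frac{2408}{3} = \frac{13072}{3}$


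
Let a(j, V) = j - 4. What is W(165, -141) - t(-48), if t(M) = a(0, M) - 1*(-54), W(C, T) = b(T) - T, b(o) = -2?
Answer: 89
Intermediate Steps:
a(j, V) = -4 + j
W(C, T) = -2 - T
t(M) = 50 (t(M) = (-4 + 0) - 1*(-54) = -4 + 54 = 50)
W(165, -141) - t(-48) = (-2 - 1*(-141)) - 1*50 = (-2 + 141) - 50 = 139 - 50 = 89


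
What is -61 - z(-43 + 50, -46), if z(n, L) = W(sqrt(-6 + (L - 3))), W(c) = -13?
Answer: -48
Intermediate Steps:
z(n, L) = -13
-61 - z(-43 + 50, -46) = -61 - 1*(-13) = -61 + 13 = -48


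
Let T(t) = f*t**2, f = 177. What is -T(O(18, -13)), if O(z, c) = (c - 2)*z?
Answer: -12903300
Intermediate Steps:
O(z, c) = z*(-2 + c) (O(z, c) = (-2 + c)*z = z*(-2 + c))
T(t) = 177*t**2
-T(O(18, -13)) = -177*(18*(-2 - 13))**2 = -177*(18*(-15))**2 = -177*(-270)**2 = -177*72900 = -1*12903300 = -12903300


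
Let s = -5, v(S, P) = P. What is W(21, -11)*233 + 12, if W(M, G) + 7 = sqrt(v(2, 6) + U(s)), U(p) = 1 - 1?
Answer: -1619 + 233*sqrt(6) ≈ -1048.3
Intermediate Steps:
U(p) = 0
W(M, G) = -7 + sqrt(6) (W(M, G) = -7 + sqrt(6 + 0) = -7 + sqrt(6))
W(21, -11)*233 + 12 = (-7 + sqrt(6))*233 + 12 = (-1631 + 233*sqrt(6)) + 12 = -1619 + 233*sqrt(6)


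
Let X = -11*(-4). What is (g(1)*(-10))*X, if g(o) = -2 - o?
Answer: 1320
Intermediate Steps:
X = 44
(g(1)*(-10))*X = ((-2 - 1*1)*(-10))*44 = ((-2 - 1)*(-10))*44 = -3*(-10)*44 = 30*44 = 1320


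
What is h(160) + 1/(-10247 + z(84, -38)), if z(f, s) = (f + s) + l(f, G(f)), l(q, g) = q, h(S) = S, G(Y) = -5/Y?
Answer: 1618719/10117 ≈ 160.00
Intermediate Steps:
z(f, s) = s + 2*f (z(f, s) = (f + s) + f = s + 2*f)
h(160) + 1/(-10247 + z(84, -38)) = 160 + 1/(-10247 + (-38 + 2*84)) = 160 + 1/(-10247 + (-38 + 168)) = 160 + 1/(-10247 + 130) = 160 + 1/(-10117) = 160 - 1/10117 = 1618719/10117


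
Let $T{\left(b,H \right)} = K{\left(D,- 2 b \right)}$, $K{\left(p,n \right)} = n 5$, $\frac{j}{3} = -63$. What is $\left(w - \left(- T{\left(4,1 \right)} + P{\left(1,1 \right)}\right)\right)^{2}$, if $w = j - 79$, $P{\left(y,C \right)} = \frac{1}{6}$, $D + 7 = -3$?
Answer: $\frac{3418801}{36} \approx 94967.0$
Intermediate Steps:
$j = -189$ ($j = 3 \left(-63\right) = -189$)
$D = -10$ ($D = -7 - 3 = -10$)
$P{\left(y,C \right)} = \frac{1}{6}$
$K{\left(p,n \right)} = 5 n$
$T{\left(b,H \right)} = - 10 b$ ($T{\left(b,H \right)} = 5 \left(- 2 b\right) = - 10 b$)
$w = -268$ ($w = -189 - 79 = -268$)
$\left(w - \left(- T{\left(4,1 \right)} + P{\left(1,1 \right)}\right)\right)^{2} = \left(-268 - \frac{241}{6}\right)^{2} = \left(- \frac{1849}{6}\right)^{2} = \frac{3418801}{36}$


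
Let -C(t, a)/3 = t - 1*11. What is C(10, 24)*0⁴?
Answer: 0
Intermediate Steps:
C(t, a) = 33 - 3*t (C(t, a) = -3*(t - 1*11) = -3*(t - 11) = -3*(-11 + t) = 33 - 3*t)
C(10, 24)*0⁴ = (33 - 3*10)*0⁴ = (33 - 30)*0 = 3*0 = 0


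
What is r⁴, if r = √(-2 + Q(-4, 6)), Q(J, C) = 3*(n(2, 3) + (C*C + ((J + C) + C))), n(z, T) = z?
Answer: 18496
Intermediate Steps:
Q(J, C) = 6 + 3*J + 3*C² + 6*C (Q(J, C) = 3*(2 + (C*C + ((J + C) + C))) = 3*(2 + (C² + ((C + J) + C))) = 3*(2 + (C² + (J + 2*C))) = 3*(2 + (J + C² + 2*C)) = 3*(2 + J + C² + 2*C) = 6 + 3*J + 3*C² + 6*C)
r = 2*√34 (r = √(-2 + (6 + 3*(-4) + 3*6² + 6*6)) = √(-2 + (6 - 12 + 3*36 + 36)) = √(-2 + (6 - 12 + 108 + 36)) = √(-2 + 138) = √136 = 2*√34 ≈ 11.662)
r⁴ = (2*√34)⁴ = 18496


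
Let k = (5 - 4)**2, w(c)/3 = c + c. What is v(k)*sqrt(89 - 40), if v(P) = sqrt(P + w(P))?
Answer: 7*sqrt(7) ≈ 18.520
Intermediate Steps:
w(c) = 6*c (w(c) = 3*(c + c) = 3*(2*c) = 6*c)
k = 1 (k = 1**2 = 1)
v(P) = sqrt(7)*sqrt(P) (v(P) = sqrt(P + 6*P) = sqrt(7*P) = sqrt(7)*sqrt(P))
v(k)*sqrt(89 - 40) = (sqrt(7)*sqrt(1))*sqrt(89 - 40) = (sqrt(7)*1)*sqrt(49) = sqrt(7)*7 = 7*sqrt(7)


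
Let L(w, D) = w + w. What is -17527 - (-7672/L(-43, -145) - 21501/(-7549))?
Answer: -5719269396/324607 ≈ -17619.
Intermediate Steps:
L(w, D) = 2*w
-17527 - (-7672/L(-43, -145) - 21501/(-7549)) = -17527 - (-7672/(2*(-43)) - 21501/(-7549)) = -17527 - (-7672/(-86) - 21501*(-1/7549)) = -17527 - (-7672*(-1/86) + 21501/7549) = -17527 - (3836/43 + 21501/7549) = -17527 - 1*29882507/324607 = -17527 - 29882507/324607 = -5719269396/324607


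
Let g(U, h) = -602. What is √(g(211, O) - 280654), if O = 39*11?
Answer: 2*I*√70314 ≈ 530.34*I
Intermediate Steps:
O = 429
√(g(211, O) - 280654) = √(-602 - 280654) = √(-281256) = 2*I*√70314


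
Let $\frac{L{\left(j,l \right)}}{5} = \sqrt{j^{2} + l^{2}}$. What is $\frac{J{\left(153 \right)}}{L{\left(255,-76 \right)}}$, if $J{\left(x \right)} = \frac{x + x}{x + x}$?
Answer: $\frac{\sqrt{70801}}{354005} \approx 0.00075164$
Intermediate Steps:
$L{\left(j,l \right)} = 5 \sqrt{j^{2} + l^{2}}$
$J{\left(x \right)} = 1$ ($J{\left(x \right)} = \frac{2 x}{2 x} = 2 x \frac{1}{2 x} = 1$)
$\frac{J{\left(153 \right)}}{L{\left(255,-76 \right)}} = 1 \frac{1}{5 \sqrt{255^{2} + \left(-76\right)^{2}}} = 1 \frac{1}{5 \sqrt{65025 + 5776}} = 1 \frac{1}{5 \sqrt{70801}} = 1 \frac{\sqrt{70801}}{354005} = \frac{\sqrt{70801}}{354005}$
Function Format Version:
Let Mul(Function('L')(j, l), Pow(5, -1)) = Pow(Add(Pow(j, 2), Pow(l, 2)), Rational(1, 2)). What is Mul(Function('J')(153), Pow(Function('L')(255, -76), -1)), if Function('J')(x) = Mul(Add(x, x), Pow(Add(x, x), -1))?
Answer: Mul(Rational(1, 354005), Pow(70801, Rational(1, 2))) ≈ 0.00075164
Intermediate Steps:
Function('L')(j, l) = Mul(5, Pow(Add(Pow(j, 2), Pow(l, 2)), Rational(1, 2)))
Function('J')(x) = 1 (Function('J')(x) = Mul(Mul(2, x), Pow(Mul(2, x), -1)) = Mul(Mul(2, x), Mul(Rational(1, 2), Pow(x, -1))) = 1)
Mul(Function('J')(153), Pow(Function('L')(255, -76), -1)) = Mul(1, Pow(Mul(5, Pow(Add(Pow(255, 2), Pow(-76, 2)), Rational(1, 2))), -1)) = Mul(1, Pow(Mul(5, Pow(Add(65025, 5776), Rational(1, 2))), -1)) = Mul(1, Pow(Mul(5, Pow(70801, Rational(1, 2))), -1)) = Mul(1, Mul(Rational(1, 354005), Pow(70801, Rational(1, 2)))) = Mul(Rational(1, 354005), Pow(70801, Rational(1, 2)))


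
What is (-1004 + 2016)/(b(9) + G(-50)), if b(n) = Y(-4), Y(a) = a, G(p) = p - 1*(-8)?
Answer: -22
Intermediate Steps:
G(p) = 8 + p (G(p) = p + 8 = 8 + p)
b(n) = -4
(-1004 + 2016)/(b(9) + G(-50)) = (-1004 + 2016)/(-4 + (8 - 50)) = 1012/(-4 - 42) = 1012/(-46) = 1012*(-1/46) = -22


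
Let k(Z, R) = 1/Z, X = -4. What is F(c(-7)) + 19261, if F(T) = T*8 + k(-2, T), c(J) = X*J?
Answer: 38969/2 ≈ 19485.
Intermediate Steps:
c(J) = -4*J
F(T) = -½ + 8*T (F(T) = T*8 + 1/(-2) = 8*T - ½ = -½ + 8*T)
F(c(-7)) + 19261 = (-½ + 8*(-4*(-7))) + 19261 = (-½ + 8*28) + 19261 = (-½ + 224) + 19261 = 447/2 + 19261 = 38969/2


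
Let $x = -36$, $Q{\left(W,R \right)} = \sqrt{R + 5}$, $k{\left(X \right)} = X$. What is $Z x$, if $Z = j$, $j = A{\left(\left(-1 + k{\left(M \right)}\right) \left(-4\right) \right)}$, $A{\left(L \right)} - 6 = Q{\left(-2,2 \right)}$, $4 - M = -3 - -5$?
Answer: $-216 - 36 \sqrt{7} \approx -311.25$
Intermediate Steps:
$M = 2$ ($M = 4 - \left(-3 - -5\right) = 4 - \left(-3 + 5\right) = 4 - 2 = 2$)
$Q{\left(W,R \right)} = \sqrt{5 + R}$
$A{\left(L \right)} = 6 + \sqrt{7}$ ($A{\left(L \right)} = 6 + \sqrt{5 + 2} = 6 + \sqrt{7}$)
$j = 6 + \sqrt{7} \approx 8.6458$
$Z = 6 + \sqrt{7} \approx 8.6458$
$Z x = \left(6 + \sqrt{7}\right) \left(-36\right) = -216 - 36 \sqrt{7}$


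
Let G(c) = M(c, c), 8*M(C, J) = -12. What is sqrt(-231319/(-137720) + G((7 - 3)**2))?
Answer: sqrt(7039370)/6260 ≈ 0.42383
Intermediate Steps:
M(C, J) = -3/2 (M(C, J) = (1/8)*(-12) = -3/2)
G(c) = -3/2
sqrt(-231319/(-137720) + G((7 - 3)**2)) = sqrt(-231319/(-137720) - 3/2) = sqrt(-231319*(-1/137720) - 3/2) = sqrt(21029/12520 - 3/2) = sqrt(2249/12520) = sqrt(7039370)/6260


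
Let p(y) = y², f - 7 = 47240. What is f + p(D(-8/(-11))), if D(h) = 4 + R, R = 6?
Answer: 47347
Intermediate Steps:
f = 47247 (f = 7 + 47240 = 47247)
D(h) = 10 (D(h) = 4 + 6 = 10)
f + p(D(-8/(-11))) = 47247 + 10² = 47247 + 100 = 47347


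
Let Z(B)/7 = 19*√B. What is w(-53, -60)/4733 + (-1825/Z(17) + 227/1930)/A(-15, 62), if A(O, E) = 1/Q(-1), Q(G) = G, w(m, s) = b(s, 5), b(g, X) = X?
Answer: -1064741/9134690 + 1825*√17/2261 ≈ 3.2115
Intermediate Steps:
w(m, s) = 5
Z(B) = 133*√B (Z(B) = 7*(19*√B) = 133*√B)
A(O, E) = -1 (A(O, E) = 1/(-1) = -1)
w(-53, -60)/4733 + (-1825/Z(17) + 227/1930)/A(-15, 62) = 5/4733 + (-1825*√17/2261 + 227/1930)/(-1) = 5*(1/4733) + (-1825*√17/2261 + 227*(1/1930))*(-1) = 5/4733 + (-1825*√17/2261 + 227/1930)*(-1) = 5/4733 + (227/1930 - 1825*√17/2261)*(-1) = 5/4733 + (-227/1930 + 1825*√17/2261) = -1064741/9134690 + 1825*√17/2261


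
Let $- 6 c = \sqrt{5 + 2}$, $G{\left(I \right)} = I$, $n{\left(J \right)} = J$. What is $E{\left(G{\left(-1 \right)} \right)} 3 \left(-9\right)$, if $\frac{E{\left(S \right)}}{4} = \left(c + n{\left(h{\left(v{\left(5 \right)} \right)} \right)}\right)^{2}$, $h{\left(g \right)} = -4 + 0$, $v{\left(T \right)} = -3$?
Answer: $-1749 - 144 \sqrt{7} \approx -2130.0$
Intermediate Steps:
$h{\left(g \right)} = -4$
$c = - \frac{\sqrt{7}}{6}$ ($c = - \frac{\sqrt{5 + 2}}{6} = - \frac{\sqrt{7}}{6} \approx -0.44096$)
$E{\left(S \right)} = 4 \left(-4 - \frac{\sqrt{7}}{6}\right)^{2}$ ($E{\left(S \right)} = 4 \left(- \frac{\sqrt{7}}{6} - 4\right)^{2} = 4 \left(-4 - \frac{\sqrt{7}}{6}\right)^{2}$)
$E{\left(G{\left(-1 \right)} \right)} 3 \left(-9\right) = \frac{\left(24 + \sqrt{7}\right)^{2}}{9} \cdot 3 \left(-9\right) = \frac{\left(24 + \sqrt{7}\right)^{2}}{9} \left(-27\right) = - 3 \left(24 + \sqrt{7}\right)^{2}$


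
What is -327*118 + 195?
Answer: -38391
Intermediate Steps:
-327*118 + 195 = -38586 + 195 = -38391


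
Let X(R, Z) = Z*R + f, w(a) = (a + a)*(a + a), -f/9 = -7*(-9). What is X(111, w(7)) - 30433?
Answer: -9244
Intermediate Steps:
f = -567 (f = -(-63)*(-9) = -9*63 = -567)
w(a) = 4*a² (w(a) = (2*a)*(2*a) = 4*a²)
X(R, Z) = -567 + R*Z (X(R, Z) = Z*R - 567 = R*Z - 567 = -567 + R*Z)
X(111, w(7)) - 30433 = (-567 + 111*(4*7²)) - 30433 = (-567 + 111*(4*49)) - 30433 = (-567 + 111*196) - 30433 = (-567 + 21756) - 30433 = 21189 - 30433 = -9244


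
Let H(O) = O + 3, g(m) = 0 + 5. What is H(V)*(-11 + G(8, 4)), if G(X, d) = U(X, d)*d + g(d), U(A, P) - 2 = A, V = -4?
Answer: -34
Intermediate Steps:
U(A, P) = 2 + A
g(m) = 5
G(X, d) = 5 + d*(2 + X) (G(X, d) = (2 + X)*d + 5 = d*(2 + X) + 5 = 5 + d*(2 + X))
H(O) = 3 + O
H(V)*(-11 + G(8, 4)) = (3 - 4)*(-11 + (5 + 4*(2 + 8))) = -(-11 + (5 + 4*10)) = -(-11 + (5 + 40)) = -(-11 + 45) = -1*34 = -34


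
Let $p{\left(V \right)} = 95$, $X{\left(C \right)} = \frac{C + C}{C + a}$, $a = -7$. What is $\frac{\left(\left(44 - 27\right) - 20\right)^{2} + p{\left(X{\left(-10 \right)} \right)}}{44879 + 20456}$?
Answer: $\frac{104}{65335} \approx 0.0015918$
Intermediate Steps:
$X{\left(C \right)} = \frac{2 C}{-7 + C}$ ($X{\left(C \right)} = \frac{C + C}{C - 7} = \frac{2 C}{-7 + C}$)
$\frac{\left(\left(44 - 27\right) - 20\right)^{2} + p{\left(X{\left(-10 \right)} \right)}}{44879 + 20456} = \frac{\left(\left(44 - 27\right) - 20\right)^{2} + 95}{44879 + 20456} = \frac{\left(17 - 20\right)^{2} + 95}{65335} = \left(\left(-3\right)^{2} + 95\right) \frac{1}{65335} = \left(9 + 95\right) \frac{1}{65335} = 104 \cdot \frac{1}{65335} = \frac{104}{65335}$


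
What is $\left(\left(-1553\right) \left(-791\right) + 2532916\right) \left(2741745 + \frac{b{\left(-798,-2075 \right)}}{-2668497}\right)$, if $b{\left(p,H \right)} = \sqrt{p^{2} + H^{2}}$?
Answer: $10312632396555 - \frac{3761339 \sqrt{4942429}}{2668497} \approx 1.0313 \cdot 10^{13}$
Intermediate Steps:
$b{\left(p,H \right)} = \sqrt{H^{2} + p^{2}}$
$\left(\left(-1553\right) \left(-791\right) + 2532916\right) \left(2741745 + \frac{b{\left(-798,-2075 \right)}}{-2668497}\right) = \left(\left(-1553\right) \left(-791\right) + 2532916\right) \left(2741745 + \frac{\sqrt{\left(-2075\right)^{2} + \left(-798\right)^{2}}}{-2668497}\right) = \left(1228423 + 2532916\right) \left(2741745 + \sqrt{4305625 + 636804} \left(- \frac{1}{2668497}\right)\right) = 3761339 \left(2741745 + \sqrt{4942429} \left(- \frac{1}{2668497}\right)\right) = 3761339 \left(2741745 - \frac{\sqrt{4942429}}{2668497}\right) = 10312632396555 - \frac{3761339 \sqrt{4942429}}{2668497}$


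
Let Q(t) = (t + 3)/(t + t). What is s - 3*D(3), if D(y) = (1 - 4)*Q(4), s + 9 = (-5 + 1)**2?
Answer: 119/8 ≈ 14.875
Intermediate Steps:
Q(t) = (3 + t)/(2*t) (Q(t) = (3 + t)/((2*t)) = (3 + t)*(1/(2*t)) = (3 + t)/(2*t))
s = 7 (s = -9 + (-5 + 1)**2 = -9 + (-4)**2 = -9 + 16 = 7)
D(y) = -21/8 (D(y) = (1 - 4)*((1/2)*(3 + 4)/4) = -3*7/(2*4) = -3*7/8 = -21/8)
s - 3*D(3) = 7 - 3*(-21/8) = 7 + 63/8 = 119/8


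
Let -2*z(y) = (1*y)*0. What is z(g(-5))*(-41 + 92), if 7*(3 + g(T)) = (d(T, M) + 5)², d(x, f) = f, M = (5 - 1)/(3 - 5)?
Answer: 0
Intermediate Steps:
M = -2 (M = 4/(-2) = 4*(-½) = -2)
g(T) = -12/7 (g(T) = -3 + (-2 + 5)²/7 = -3 + (⅐)*3² = -3 + (⅐)*9 = -3 + 9/7 = -12/7)
z(y) = 0 (z(y) = -1*y*0/2 = -y*0/2 = -½*0 = 0)
z(g(-5))*(-41 + 92) = 0*(-41 + 92) = 0*51 = 0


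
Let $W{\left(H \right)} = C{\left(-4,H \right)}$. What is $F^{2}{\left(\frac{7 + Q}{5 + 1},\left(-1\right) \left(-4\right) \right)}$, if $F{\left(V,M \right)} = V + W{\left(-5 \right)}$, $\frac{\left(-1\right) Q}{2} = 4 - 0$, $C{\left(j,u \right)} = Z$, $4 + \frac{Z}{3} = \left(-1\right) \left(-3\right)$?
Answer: $\frac{361}{36} \approx 10.028$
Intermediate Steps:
$Z = -3$ ($Z = -12 + 3 \left(\left(-1\right) \left(-3\right)\right) = -12 + 3 \cdot 3 = -12 + 9 = -3$)
$C{\left(j,u \right)} = -3$
$W{\left(H \right)} = -3$
$Q = -8$ ($Q = - 2 \left(4 - 0\right) = - 2 \left(4 + 0\right) = \left(-2\right) 4 = -8$)
$F{\left(V,M \right)} = -3 + V$ ($F{\left(V,M \right)} = V - 3 = -3 + V$)
$F^{2}{\left(\frac{7 + Q}{5 + 1},\left(-1\right) \left(-4\right) \right)} = \left(-3 + \frac{7 - 8}{5 + 1}\right)^{2} = \left(-3 - \frac{1}{6}\right)^{2} = \left(- \frac{19}{6}\right)^{2} = \frac{361}{36}$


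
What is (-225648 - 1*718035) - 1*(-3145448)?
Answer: 2201765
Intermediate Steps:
(-225648 - 1*718035) - 1*(-3145448) = (-225648 - 718035) + 3145448 = -943683 + 3145448 = 2201765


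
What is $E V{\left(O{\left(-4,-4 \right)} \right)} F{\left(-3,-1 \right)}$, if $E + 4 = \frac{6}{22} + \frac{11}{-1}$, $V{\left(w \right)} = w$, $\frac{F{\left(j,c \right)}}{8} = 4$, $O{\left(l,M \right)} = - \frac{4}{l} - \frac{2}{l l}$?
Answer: $- \frac{4536}{11} \approx -412.36$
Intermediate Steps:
$O{\left(l,M \right)} = - \frac{4}{l} - \frac{2}{l^{2}}$
$F{\left(j,c \right)} = 32$ ($F{\left(j,c \right)} = 8 \cdot 4 = 32$)
$E = - \frac{162}{11}$ ($E = -4 + \left(\frac{6}{22} + \frac{11}{-1}\right) = -4 + \left(6 \cdot \frac{1}{22} + 11 \left(-1\right)\right) = -4 + \left(\frac{3}{11} - 11\right) = -4 - \frac{118}{11} = - \frac{162}{11} \approx -14.727$)
$E V{\left(O{\left(-4,-4 \right)} \right)} F{\left(-3,-1 \right)} = - \frac{162 \frac{2 \left(-1 - -8\right)}{16}}{11} \cdot 32 = - \frac{162 \cdot 2 \cdot \frac{1}{16} \left(-1 + 8\right)}{11} \cdot 32 = - \frac{162 \cdot 2 \cdot \frac{1}{16} \cdot 7}{11} \cdot 32 = \left(- \frac{162}{11}\right) \frac{7}{8} \cdot 32 = \left(- \frac{567}{44}\right) 32 = - \frac{4536}{11}$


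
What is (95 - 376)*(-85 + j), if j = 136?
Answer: -14331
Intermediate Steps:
(95 - 376)*(-85 + j) = (95 - 376)*(-85 + 136) = -281*51 = -14331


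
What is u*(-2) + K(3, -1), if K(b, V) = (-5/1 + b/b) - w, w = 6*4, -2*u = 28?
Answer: 0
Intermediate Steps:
u = -14 (u = -½*28 = -14)
w = 24
K(b, V) = -28 (K(b, V) = (-5/1 + b/b) - 1*24 = (-5*1 + 1) - 24 = (-5 + 1) - 24 = -4 - 24 = -28)
u*(-2) + K(3, -1) = -14*(-2) - 28 = 28 - 28 = 0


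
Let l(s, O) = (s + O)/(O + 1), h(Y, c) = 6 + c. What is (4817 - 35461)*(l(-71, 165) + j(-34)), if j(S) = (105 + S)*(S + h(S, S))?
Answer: 11194835436/83 ≈ 1.3488e+8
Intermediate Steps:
l(s, O) = (O + s)/(1 + O)
j(S) = (6 + 2*S)*(105 + S) (j(S) = (105 + S)*(S + (6 + S)) = (105 + S)*(6 + 2*S) = (6 + 2*S)*(105 + S))
(4817 - 35461)*(l(-71, 165) + j(-34)) = (4817 - 35461)*((165 - 71)/(1 + 165) + (630 + 2*(-34)² + 216*(-34))) = -30644*(94/166 + (630 + 2*1156 - 7344)) = -30644*((1/166)*94 + (630 + 2312 - 7344)) = -30644*(47/83 - 4402) = -30644*(-365319/83) = 11194835436/83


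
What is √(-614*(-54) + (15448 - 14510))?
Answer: √34094 ≈ 184.65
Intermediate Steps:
√(-614*(-54) + (15448 - 14510)) = √(33156 + 938) = √34094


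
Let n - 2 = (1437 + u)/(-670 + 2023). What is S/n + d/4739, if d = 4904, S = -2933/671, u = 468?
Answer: -110094639/444314423 ≈ -0.24779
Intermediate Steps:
n = 1537/451 (n = 2 + (1437 + 468)/(-670 + 2023) = 2 + 1905/1353 = 2 + 1905*(1/1353) = 2 + 635/451 = 1537/451 ≈ 3.4080)
S = -2933/671 (S = -2933*1/671 = -2933/671 ≈ -4.3711)
S/n + d/4739 = -2933/(671*1537/451) + 4904/4739 = -2933/671*451/1537 + 4904*(1/4739) = -120253/93757 + 4904/4739 = -110094639/444314423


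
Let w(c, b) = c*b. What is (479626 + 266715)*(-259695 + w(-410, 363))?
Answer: -304898957025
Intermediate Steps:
w(c, b) = b*c
(479626 + 266715)*(-259695 + w(-410, 363)) = (479626 + 266715)*(-259695 + 363*(-410)) = 746341*(-259695 - 148830) = 746341*(-408525) = -304898957025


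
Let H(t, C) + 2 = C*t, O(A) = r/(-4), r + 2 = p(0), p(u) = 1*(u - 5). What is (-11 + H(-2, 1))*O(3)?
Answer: -105/4 ≈ -26.250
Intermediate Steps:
p(u) = -5 + u (p(u) = 1*(-5 + u) = -5 + u)
r = -7 (r = -2 + (-5 + 0) = -2 - 5 = -7)
O(A) = 7/4 (O(A) = -7/(-4) = -7*(-¼) = 7/4)
H(t, C) = -2 + C*t
(-11 + H(-2, 1))*O(3) = (-11 + (-2 + 1*(-2)))*(7/4) = (-11 + (-2 - 2))*(7/4) = (-11 - 4)*(7/4) = -15*7/4 = -105/4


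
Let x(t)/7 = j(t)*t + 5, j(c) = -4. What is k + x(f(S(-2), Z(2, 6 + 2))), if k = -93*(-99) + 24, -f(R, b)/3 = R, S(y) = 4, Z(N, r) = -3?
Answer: 9602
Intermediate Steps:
f(R, b) = -3*R
k = 9231 (k = 9207 + 24 = 9231)
x(t) = 35 - 28*t (x(t) = 7*(-4*t + 5) = 7*(5 - 4*t) = 35 - 28*t)
k + x(f(S(-2), Z(2, 6 + 2))) = 9231 + (35 - (-84)*4) = 9231 + (35 - 28*(-12)) = 9231 + (35 + 336) = 9231 + 371 = 9602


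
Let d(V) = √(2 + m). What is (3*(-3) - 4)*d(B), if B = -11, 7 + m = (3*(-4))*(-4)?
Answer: -13*√43 ≈ -85.247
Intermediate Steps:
m = 41 (m = -7 + (3*(-4))*(-4) = -7 - 12*(-4) = -7 + 48 = 41)
d(V) = √43 (d(V) = √(2 + 41) = √43)
(3*(-3) - 4)*d(B) = (3*(-3) - 4)*√43 = (-9 - 4)*√43 = -13*√43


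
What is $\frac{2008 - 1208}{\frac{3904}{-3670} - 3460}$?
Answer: $- \frac{367000}{1587763} \approx -0.23114$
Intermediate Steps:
$\frac{2008 - 1208}{\frac{3904}{-3670} - 3460} = \frac{800}{3904 \left(- \frac{1}{3670}\right) - 3460} = \frac{800}{- \frac{1952}{1835} - 3460} = \frac{800}{- \frac{6351052}{1835}} = 800 \left(- \frac{1835}{6351052}\right) = - \frac{367000}{1587763}$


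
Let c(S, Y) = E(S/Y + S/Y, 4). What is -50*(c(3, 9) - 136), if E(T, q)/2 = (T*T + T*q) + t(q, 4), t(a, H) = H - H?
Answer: 58400/9 ≈ 6488.9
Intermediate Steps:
t(a, H) = 0
E(T, q) = 2*T² + 2*T*q (E(T, q) = 2*((T*T + T*q) + 0) = 2*((T² + T*q) + 0) = 2*(T² + T*q) = 2*T² + 2*T*q)
c(S, Y) = 4*S*(4 + 2*S/Y)/Y (c(S, Y) = 2*(S/Y + S/Y)*((S/Y + S/Y) + 4) = 2*(2*S/Y)*(2*S/Y + 4) = 2*(2*S/Y)*(4 + 2*S/Y) = 4*S*(4 + 2*S/Y)/Y)
-50*(c(3, 9) - 136) = -50*(8*3*(3 + 2*9)/9² - 136) = -50*(8*3*(1/81)*(3 + 18) - 136) = -50*(8*3*(1/81)*21 - 136) = -50*(56/9 - 136) = -50*(-1168/9) = 58400/9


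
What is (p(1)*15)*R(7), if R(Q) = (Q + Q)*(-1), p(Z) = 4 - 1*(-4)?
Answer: -1680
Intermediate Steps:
p(Z) = 8 (p(Z) = 4 + 4 = 8)
R(Q) = -2*Q (R(Q) = (2*Q)*(-1) = -2*Q)
(p(1)*15)*R(7) = (8*15)*(-2*7) = 120*(-14) = -1680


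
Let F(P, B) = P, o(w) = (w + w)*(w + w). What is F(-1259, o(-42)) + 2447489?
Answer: 2446230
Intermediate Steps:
o(w) = 4*w² (o(w) = (2*w)*(2*w) = 4*w²)
F(-1259, o(-42)) + 2447489 = -1259 + 2447489 = 2446230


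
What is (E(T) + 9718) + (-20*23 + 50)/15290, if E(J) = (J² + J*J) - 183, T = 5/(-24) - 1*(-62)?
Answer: 7561457393/440352 ≈ 17171.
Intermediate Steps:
T = 1483/24 (T = 5*(-1/24) + 62 = -5/24 + 62 = 1483/24 ≈ 61.792)
E(J) = -183 + 2*J² (E(J) = (J² + J²) - 183 = 2*J² - 183 = -183 + 2*J²)
(E(T) + 9718) + (-20*23 + 50)/15290 = ((-183 + 2*(1483/24)²) + 9718) + (-20*23 + 50)/15290 = ((-183 + 2*(2199289/576)) + 9718) + (-460 + 50)*(1/15290) = ((-183 + 2199289/288) + 9718) - 410*1/15290 = (2146585/288 + 9718) - 41/1529 = 4945369/288 - 41/1529 = 7561457393/440352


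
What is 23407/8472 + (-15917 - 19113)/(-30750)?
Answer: 33884647/8683800 ≈ 3.9021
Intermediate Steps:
23407/8472 + (-15917 - 19113)/(-30750) = 23407*(1/8472) - 35030*(-1/30750) = 23407/8472 + 3503/3075 = 33884647/8683800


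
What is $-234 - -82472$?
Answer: $82238$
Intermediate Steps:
$-234 - -82472 = -234 + 82472 = 82238$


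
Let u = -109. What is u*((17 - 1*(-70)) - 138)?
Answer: 5559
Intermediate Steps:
u*((17 - 1*(-70)) - 138) = -109*((17 - 1*(-70)) - 138) = -109*((17 + 70) - 138) = -109*(87 - 138) = -109*(-51) = 5559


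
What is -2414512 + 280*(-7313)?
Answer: -4462152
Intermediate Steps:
-2414512 + 280*(-7313) = -2414512 - 2047640 = -4462152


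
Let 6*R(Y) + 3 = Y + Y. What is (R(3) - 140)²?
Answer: 77841/4 ≈ 19460.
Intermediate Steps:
R(Y) = -½ + Y/3 (R(Y) = -½ + (Y + Y)/6 = -½ + (2*Y)/6 = -½ + Y/3)
(R(3) - 140)² = ((-½ + (⅓)*3) - 140)² = ((-½ + 1) - 140)² = (½ - 140)² = (-279/2)² = 77841/4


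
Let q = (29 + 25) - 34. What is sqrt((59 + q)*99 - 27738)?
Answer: 3*I*sqrt(2213) ≈ 141.13*I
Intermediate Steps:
q = 20 (q = 54 - 34 = 20)
sqrt((59 + q)*99 - 27738) = sqrt((59 + 20)*99 - 27738) = sqrt(79*99 - 27738) = sqrt(7821 - 27738) = sqrt(-19917) = 3*I*sqrt(2213)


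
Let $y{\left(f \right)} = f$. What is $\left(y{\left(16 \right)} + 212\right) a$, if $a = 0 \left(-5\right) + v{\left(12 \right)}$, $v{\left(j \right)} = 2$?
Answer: $456$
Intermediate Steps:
$a = 2$ ($a = 0 \left(-5\right) + 2 = 0 + 2 = 2$)
$\left(y{\left(16 \right)} + 212\right) a = \left(16 + 212\right) 2 = 228 \cdot 2 = 456$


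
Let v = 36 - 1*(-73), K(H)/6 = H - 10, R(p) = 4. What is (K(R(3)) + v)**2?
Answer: 5329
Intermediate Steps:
K(H) = -60 + 6*H (K(H) = 6*(H - 10) = 6*(-10 + H) = -60 + 6*H)
v = 109 (v = 36 + 73 = 109)
(K(R(3)) + v)**2 = ((-60 + 6*4) + 109)**2 = ((-60 + 24) + 109)**2 = (-36 + 109)**2 = 73**2 = 5329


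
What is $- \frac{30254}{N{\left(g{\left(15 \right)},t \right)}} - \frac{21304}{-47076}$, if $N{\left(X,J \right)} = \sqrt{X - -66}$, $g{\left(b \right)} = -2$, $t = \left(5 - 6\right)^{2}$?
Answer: $- \frac{178008359}{47076} \approx -3781.3$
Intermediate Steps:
$t = 1$ ($t = \left(-1\right)^{2} = 1$)
$N{\left(X,J \right)} = \sqrt{66 + X}$ ($N{\left(X,J \right)} = \sqrt{X + 66} = \sqrt{66 + X}$)
$- \frac{30254}{N{\left(g{\left(15 \right)},t \right)}} - \frac{21304}{-47076} = - \frac{30254}{\sqrt{66 - 2}} - \frac{21304}{-47076} = - \frac{30254}{\sqrt{64}} - - \frac{5326}{11769} = - \frac{30254}{8} + \frac{5326}{11769} = \left(-30254\right) \frac{1}{8} + \frac{5326}{11769} = - \frac{15127}{4} + \frac{5326}{11769} = - \frac{178008359}{47076}$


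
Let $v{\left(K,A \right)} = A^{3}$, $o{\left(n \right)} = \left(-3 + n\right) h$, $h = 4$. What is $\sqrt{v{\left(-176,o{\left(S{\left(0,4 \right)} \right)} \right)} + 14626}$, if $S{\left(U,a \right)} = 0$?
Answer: $\sqrt{12898} \approx 113.57$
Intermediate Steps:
$o{\left(n \right)} = -12 + 4 n$ ($o{\left(n \right)} = \left(-3 + n\right) 4 = -12 + 4 n$)
$\sqrt{v{\left(-176,o{\left(S{\left(0,4 \right)} \right)} \right)} + 14626} = \sqrt{\left(-12 + 4 \cdot 0\right)^{3} + 14626} = \sqrt{\left(-12 + 0\right)^{3} + 14626} = \sqrt{\left(-12\right)^{3} + 14626} = \sqrt{-1728 + 14626} = \sqrt{12898}$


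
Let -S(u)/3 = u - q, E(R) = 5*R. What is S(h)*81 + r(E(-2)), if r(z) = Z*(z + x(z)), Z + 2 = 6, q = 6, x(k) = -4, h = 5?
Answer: 187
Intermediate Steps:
Z = 4 (Z = -2 + 6 = 4)
r(z) = -16 + 4*z (r(z) = 4*(z - 4) = 4*(-4 + z) = -16 + 4*z)
S(u) = 18 - 3*u (S(u) = -3*(u - 1*6) = -3*(u - 6) = -3*(-6 + u) = 18 - 3*u)
S(h)*81 + r(E(-2)) = (18 - 3*5)*81 + (-16 + 4*(5*(-2))) = (18 - 15)*81 + (-16 + 4*(-10)) = 3*81 + (-16 - 40) = 243 - 56 = 187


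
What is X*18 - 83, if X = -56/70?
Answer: -487/5 ≈ -97.400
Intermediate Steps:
X = -4/5 (X = -56*1/70 = -4/5 ≈ -0.80000)
X*18 - 83 = -4/5*18 - 83 = -72/5 - 83 = -487/5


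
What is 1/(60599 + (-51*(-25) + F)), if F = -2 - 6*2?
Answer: 1/61860 ≈ 1.6166e-5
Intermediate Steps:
F = -14 (F = -2 - 12 = -14)
1/(60599 + (-51*(-25) + F)) = 1/(60599 + (-51*(-25) - 14)) = 1/(60599 + (1275 - 14)) = 1/(60599 + 1261) = 1/61860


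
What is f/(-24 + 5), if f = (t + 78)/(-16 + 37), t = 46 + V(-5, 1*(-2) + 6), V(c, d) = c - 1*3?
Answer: -116/399 ≈ -0.29073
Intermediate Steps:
V(c, d) = -3 + c (V(c, d) = c - 3 = -3 + c)
t = 38 (t = 46 + (-3 - 5) = 46 - 8 = 38)
f = 116/21 (f = (38 + 78)/(-16 + 37) = 116/21 ≈ 5.5238)
f/(-24 + 5) = 116/(21*(-24 + 5)) = (116/21)/(-19) = (116/21)*(-1/19) = -116/399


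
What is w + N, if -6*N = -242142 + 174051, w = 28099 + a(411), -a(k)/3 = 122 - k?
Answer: 80629/2 ≈ 40315.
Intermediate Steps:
a(k) = -366 + 3*k (a(k) = -3*(122 - k) = -366 + 3*k)
w = 28966 (w = 28099 + (-366 + 3*411) = 28099 + (-366 + 1233) = 28099 + 867 = 28966)
N = 22697/2 (N = -(-242142 + 174051)/6 = -1/6*(-68091) = 22697/2 ≈ 11349.)
w + N = 28966 + 22697/2 = 80629/2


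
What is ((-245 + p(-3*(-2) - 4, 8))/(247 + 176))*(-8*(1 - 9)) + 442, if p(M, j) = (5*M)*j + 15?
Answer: 59122/141 ≈ 419.31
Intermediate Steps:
p(M, j) = 15 + 5*M*j (p(M, j) = 5*M*j + 15 = 15 + 5*M*j)
((-245 + p(-3*(-2) - 4, 8))/(247 + 176))*(-8*(1 - 9)) + 442 = ((-245 + (15 + 5*(-3*(-2) - 4)*8))/(247 + 176))*(-8*(1 - 9)) + 442 = ((-245 + (15 + 5*(6 - 4)*8))/423)*(-8*(-8)) + 442 = ((-245 + (15 + 5*2*8))*(1/423))*64 + 442 = ((-245 + (15 + 80))*(1/423))*64 + 442 = ((-245 + 95)*(1/423))*64 + 442 = -150*1/423*64 + 442 = -50/141*64 + 442 = -3200/141 + 442 = 59122/141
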